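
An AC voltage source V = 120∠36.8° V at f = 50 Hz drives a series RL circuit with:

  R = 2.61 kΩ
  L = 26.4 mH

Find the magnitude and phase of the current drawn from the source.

Step 1 — Angular frequency: ω = 2π·f = 2π·50 = 314.2 rad/s.
Step 2 — Component impedances:
  R: Z = R = 2610 Ω
  L: Z = jωL = j·314.2·0.0264 = 0 + j8.294 Ω
Step 3 — Series combination: Z_total = R + L = 2610 + j8.294 Ω = 2610∠0.2° Ω.
Step 4 — Source phasor: V = 120∠36.8° V = 96.09 + j71.88 V.
Step 5 — Ohm's law: I = V / Z_total = (96.09 + j71.88) / (2610 + j8.294) = 0.0369 + j0.02742 A.
Step 6 — Convert to polar: |I| = 0.04598 A, ∠I = 36.6°.

I = 0.04598∠36.6° A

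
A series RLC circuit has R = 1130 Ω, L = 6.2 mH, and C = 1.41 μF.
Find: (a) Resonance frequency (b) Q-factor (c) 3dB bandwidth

Step 1 — Resonance: ω₀ = 1/√(LC) = 1/√(0.0062·1.41e-06) = 1.07e+04 rad/s.
Step 2 — f₀ = ω₀/(2π) = 1702 Hz.
Step 3 — Series Q: Q = ω₀L/R = 1.07e+04·0.0062/1130 = 0.05868.
Step 4 — Bandwidth: Δω = ω₀/Q = 1.823e+05 rad/s; BW = Δω/(2π) = 2.901e+04 Hz.

(a) f₀ = 1702 Hz  (b) Q = 0.05868  (c) BW = 2.901e+04 Hz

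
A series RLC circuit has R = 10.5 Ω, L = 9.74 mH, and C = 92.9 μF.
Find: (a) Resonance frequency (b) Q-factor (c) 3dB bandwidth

Step 1 — Resonance: ω₀ = 1/√(LC) = 1/√(0.00974·9.29e-05) = 1051 rad/s.
Step 2 — f₀ = ω₀/(2π) = 167.3 Hz.
Step 3 — Series Q: Q = ω₀L/R = 1051·0.00974/10.5 = 0.9752.
Step 4 — Bandwidth: Δω = ω₀/Q = 1078 rad/s; BW = Δω/(2π) = 171.6 Hz.

(a) f₀ = 167.3 Hz  (b) Q = 0.9752  (c) BW = 171.6 Hz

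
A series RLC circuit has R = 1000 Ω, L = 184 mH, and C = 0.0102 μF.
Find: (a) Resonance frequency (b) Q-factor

Step 1 — Resonance condition Im(Z)=0 gives ω₀ = 1/√(LC).
Step 2 — ω₀ = 1/√(0.184·1.02e-08) = 2.308e+04 rad/s.
Step 3 — f₀ = ω₀/(2π) = 3674 Hz.
Step 4 — Series Q: Q = ω₀L/R = 2.308e+04·0.184/1000 = 4.247.

(a) f₀ = 3674 Hz  (b) Q = 4.247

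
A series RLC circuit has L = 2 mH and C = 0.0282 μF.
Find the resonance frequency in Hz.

Step 1 — Resonance condition Im(Z)=0 gives ω₀ = 1/√(LC).
Step 2 — ω₀ = 1/√(0.002·2.82e-08) = 1.332e+05 rad/s.
Step 3 — f₀ = ω₀/(2π) = 2.119e+04 Hz.

f₀ = 2.119e+04 Hz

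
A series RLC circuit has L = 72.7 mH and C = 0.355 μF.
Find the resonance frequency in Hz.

Step 1 — Resonance condition Im(Z)=0 gives ω₀ = 1/√(LC).
Step 2 — ω₀ = 1/√(0.0727·3.55e-07) = 6225 rad/s.
Step 3 — f₀ = ω₀/(2π) = 990.7 Hz.

f₀ = 990.7 Hz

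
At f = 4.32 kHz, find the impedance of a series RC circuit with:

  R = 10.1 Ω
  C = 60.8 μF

Step 1 — Angular frequency: ω = 2π·f = 2π·4320 = 2.714e+04 rad/s.
Step 2 — Component impedances:
  R: Z = R = 10.1 Ω
  C: Z = 1/(jωC) = -j/(ω·C) = 0 - j0.6059 Ω
Step 3 — Series combination: Z_total = R + C = 10.1 - j0.6059 Ω = 10.12∠-3.4° Ω.

Z = 10.1 - j0.6059 Ω = 10.12∠-3.4° Ω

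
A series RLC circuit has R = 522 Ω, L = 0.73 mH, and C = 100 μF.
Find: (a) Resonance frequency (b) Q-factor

Step 1 — Resonance condition Im(Z)=0 gives ω₀ = 1/√(LC).
Step 2 — ω₀ = 1/√(0.00073·0.0001) = 3701 rad/s.
Step 3 — f₀ = ω₀/(2π) = 589.1 Hz.
Step 4 — Series Q: Q = ω₀L/R = 3701·0.00073/522 = 0.005176.

(a) f₀ = 589.1 Hz  (b) Q = 0.005176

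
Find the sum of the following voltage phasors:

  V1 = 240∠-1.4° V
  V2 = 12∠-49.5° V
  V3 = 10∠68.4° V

Step 1 — Convert each phasor to rectangular form:
  V1 = 240·(cos(-1.4°) + j·sin(-1.4°)) = 239.9 - j5.864 V
  V2 = 12·(cos(-49.5°) + j·sin(-49.5°)) = 7.793 - j9.125 V
  V3 = 10·(cos(68.4°) + j·sin(68.4°)) = 3.681 + j9.298 V
Step 2 — Sum components: V_total = 251.4 - j5.691 V.
Step 3 — Convert to polar: |V_total| = 251.5 V, ∠V_total = -1.3°.

V_total = 251.5∠-1.3° V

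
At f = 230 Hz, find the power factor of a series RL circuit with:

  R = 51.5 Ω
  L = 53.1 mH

Step 1 — Angular frequency: ω = 2π·f = 2π·230 = 1445 rad/s.
Step 2 — Component impedances:
  R: Z = R = 51.5 Ω
  L: Z = jωL = j·1445·0.0531 = 0 + j76.74 Ω
Step 3 — Series combination: Z_total = R + L = 51.5 + j76.74 Ω = 92.42∠56.1° Ω.
Step 4 — Power factor: PF = cos(φ) = Re(Z)/|Z| = 51.5/92.416 = 0.5573.
Step 5 — Type: Im(Z) = 76.74 ⇒ lagging (phase φ = 56.1°).

PF = 0.5573 (lagging, φ = 56.1°)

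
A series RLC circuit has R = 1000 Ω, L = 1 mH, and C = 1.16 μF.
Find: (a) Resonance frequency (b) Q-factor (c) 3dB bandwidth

Step 1 — Resonance condition Im(Z)=0 gives ω₀ = 1/√(LC).
Step 2 — ω₀ = 1/√(0.001·1.16e-06) = 2.936e+04 rad/s.
Step 3 — f₀ = ω₀/(2π) = 4673 Hz.
Step 4 — Series Q: Q = ω₀L/R = 2.936e+04·0.001/1000 = 0.02936.
Step 5 — 3dB bandwidth: Δω = ω₀/Q = 1e+06 rad/s; BW = Δω/(2π) = 1.592e+05 Hz.

(a) f₀ = 4673 Hz  (b) Q = 0.02936  (c) BW = 1.592e+05 Hz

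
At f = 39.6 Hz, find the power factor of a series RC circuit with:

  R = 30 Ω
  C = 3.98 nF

Step 1 — Angular frequency: ω = 2π·f = 2π·39.6 = 248.8 rad/s.
Step 2 — Component impedances:
  R: Z = R = 30 Ω
  C: Z = 1/(jωC) = -j/(ω·C) = 0 - j1.01e+06 Ω
Step 3 — Series combination: Z_total = R + C = 30 - j1.01e+06 Ω = 1.01e+06∠-90.0° Ω.
Step 4 — Power factor: PF = cos(φ) = Re(Z)/|Z| = 30/1.0098e+06 = 2.971e-05.
Step 5 — Type: Im(Z) = -1.01e+06 ⇒ leading (phase φ = -90.0°).

PF = 2.971e-05 (leading, φ = -90.0°)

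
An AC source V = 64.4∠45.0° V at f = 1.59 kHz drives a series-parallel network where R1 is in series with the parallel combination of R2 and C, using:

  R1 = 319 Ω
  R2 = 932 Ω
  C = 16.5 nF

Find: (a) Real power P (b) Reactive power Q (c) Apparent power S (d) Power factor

Step 1 — Angular frequency: ω = 2π·f = 2π·1590 = 9990 rad/s.
Step 2 — Component impedances:
  R1: Z = R = 319 Ω
  R2: Z = R = 932 Ω
  C: Z = 1/(jωC) = -j/(ω·C) = 0 - j6067 Ω
Step 3 — Parallel branch: R2 || C = 1/(1/R2 + 1/C) = 910.5 - j139.9 Ω.
Step 4 — Series with R1: Z_total = R1 + (R2 || C) = 1230 - j139.9 Ω = 1237∠-6.5° Ω.
Step 5 — Source phasor: V = 64.4∠45.0° V = 45.54 + j45.54 V.
Step 6 — Current: I = V / Z = 0.0324 + j0.04072 A = 0.05204∠51.5° A.
Step 7 — Complex power: S = V·I* = 3.33 - j0.3789 VA.
Step 8 — Real power: P = Re(S) = 3.33 W.
Step 9 — Reactive power: Q = Im(S) = -0.3789 VAR.
Step 10 — Apparent power: |S| = 3.352 VA.
Step 11 — Power factor: PF = P/|S| = 0.9936 (leading).

(a) P = 3.33 W  (b) Q = -0.3789 VAR  (c) S = 3.352 VA  (d) PF = 0.9936 (leading)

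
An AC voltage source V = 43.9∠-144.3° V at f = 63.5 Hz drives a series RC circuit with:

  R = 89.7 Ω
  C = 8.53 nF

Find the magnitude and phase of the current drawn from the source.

Step 1 — Angular frequency: ω = 2π·f = 2π·63.5 = 399 rad/s.
Step 2 — Component impedances:
  R: Z = R = 89.7 Ω
  C: Z = 1/(jωC) = -j/(ω·C) = 0 - j2.938e+05 Ω
Step 3 — Series combination: Z_total = R + C = 89.7 - j2.938e+05 Ω = 2.938e+05∠-90.0° Ω.
Step 4 — Source phasor: V = 43.9∠-144.3° V = -35.65 - j25.62 V.
Step 5 — Ohm's law: I = V / Z_total = (-35.65 - j25.62) / (89.7 - j2.938e+05) = 8.715e-05 - j0.0001214 A.
Step 6 — Convert to polar: |I| = 0.0001494 A, ∠I = -54.3°.

I = 0.0001494∠-54.3° A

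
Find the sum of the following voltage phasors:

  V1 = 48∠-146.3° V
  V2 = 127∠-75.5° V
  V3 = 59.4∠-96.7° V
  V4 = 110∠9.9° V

Step 1 — Convert each phasor to rectangular form:
  V1 = 48·(cos(-146.3°) + j·sin(-146.3°)) = -39.93 - j26.63 V
  V2 = 127·(cos(-75.5°) + j·sin(-75.5°)) = 31.8 - j123 V
  V3 = 59.4·(cos(-96.7°) + j·sin(-96.7°)) = -6.93 - j58.99 V
  V4 = 110·(cos(9.9°) + j·sin(9.9°)) = 108.4 + j18.91 V
Step 2 — Sum components: V_total = 93.3 - j189.7 V.
Step 3 — Convert to polar: |V_total| = 211.4 V, ∠V_total = -63.8°.

V_total = 211.4∠-63.8° V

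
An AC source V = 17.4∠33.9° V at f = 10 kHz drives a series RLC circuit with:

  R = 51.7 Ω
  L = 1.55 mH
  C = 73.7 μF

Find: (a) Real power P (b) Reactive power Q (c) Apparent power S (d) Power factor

Step 1 — Angular frequency: ω = 2π·f = 2π·1e+04 = 6.283e+04 rad/s.
Step 2 — Component impedances:
  R: Z = R = 51.7 Ω
  L: Z = jωL = j·6.283e+04·0.00155 = 0 + j97.39 Ω
  C: Z = 1/(jωC) = -j/(ω·C) = 0 - j0.2159 Ω
Step 3 — Series combination: Z_total = R + L + C = 51.7 + j97.17 Ω = 110.1∠62.0° Ω.
Step 4 — Source phasor: V = 17.4∠33.9° V = 14.44 + j9.705 V.
Step 5 — Current: I = V / Z = 0.1395 - j0.07442 A = 0.1581∠-28.1° A.
Step 6 — Complex power: S = V·I* = 1.292 + j2.428 VA.
Step 7 — Real power: P = Re(S) = 1.292 W.
Step 8 — Reactive power: Q = Im(S) = 2.428 VAR.
Step 9 — Apparent power: |S| = 2.751 VA.
Step 10 — Power factor: PF = P/|S| = 0.4697 (lagging).

(a) P = 1.292 W  (b) Q = 2.428 VAR  (c) S = 2.751 VA  (d) PF = 0.4697 (lagging)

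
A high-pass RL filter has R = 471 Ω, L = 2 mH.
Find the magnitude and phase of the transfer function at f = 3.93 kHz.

Step 1 — Angular frequency: ω = 2π·3930 = 2.469e+04 rad/s.
Step 2 — Transfer function: H(jω) = jωL/(R + jωL).
Step 3 — Numerator jωL = j·49.39; denominator R + jωL = 471 + j49.39.
Step 4 — H = 0.01087 + j0.1037.
Step 5 — Magnitude: |H| = 0.1043 (-19.6 dB); phase: φ = 84.0°.

|H| = 0.1043 (-19.6 dB), φ = 84.0°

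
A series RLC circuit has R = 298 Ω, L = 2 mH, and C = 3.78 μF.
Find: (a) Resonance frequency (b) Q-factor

Step 1 — Resonance condition Im(Z)=0 gives ω₀ = 1/√(LC).
Step 2 — ω₀ = 1/√(0.002·3.78e-06) = 1.15e+04 rad/s.
Step 3 — f₀ = ω₀/(2π) = 1830 Hz.
Step 4 — Series Q: Q = ω₀L/R = 1.15e+04·0.002/298 = 0.07719.

(a) f₀ = 1830 Hz  (b) Q = 0.07719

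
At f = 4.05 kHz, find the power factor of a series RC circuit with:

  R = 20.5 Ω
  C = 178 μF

Step 1 — Angular frequency: ω = 2π·f = 2π·4050 = 2.545e+04 rad/s.
Step 2 — Component impedances:
  R: Z = R = 20.5 Ω
  C: Z = 1/(jωC) = -j/(ω·C) = 0 - j0.2208 Ω
Step 3 — Series combination: Z_total = R + C = 20.5 - j0.2208 Ω = 20.5∠-0.6° Ω.
Step 4 — Power factor: PF = cos(φ) = Re(Z)/|Z| = 20.5/20.5012 = 0.9999.
Step 5 — Type: Im(Z) = -0.2208 ⇒ leading (phase φ = -0.6°).

PF = 0.9999 (leading, φ = -0.6°)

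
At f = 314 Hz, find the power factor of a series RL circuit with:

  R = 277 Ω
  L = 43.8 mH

Step 1 — Angular frequency: ω = 2π·f = 2π·314 = 1973 rad/s.
Step 2 — Component impedances:
  R: Z = R = 277 Ω
  L: Z = jωL = j·1973·0.0438 = 0 + j86.41 Ω
Step 3 — Series combination: Z_total = R + L = 277 + j86.41 Ω = 290.2∠17.3° Ω.
Step 4 — Power factor: PF = cos(φ) = Re(Z)/|Z| = 277/290.17 = 0.9546.
Step 5 — Type: Im(Z) = 86.41 ⇒ lagging (phase φ = 17.3°).

PF = 0.9546 (lagging, φ = 17.3°)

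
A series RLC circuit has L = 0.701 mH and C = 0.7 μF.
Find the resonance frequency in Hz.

Step 1 — Resonance condition Im(Z)=0 gives ω₀ = 1/√(LC).
Step 2 — ω₀ = 1/√(0.000701·7e-07) = 4.514e+04 rad/s.
Step 3 — f₀ = ω₀/(2π) = 7185 Hz.

f₀ = 7185 Hz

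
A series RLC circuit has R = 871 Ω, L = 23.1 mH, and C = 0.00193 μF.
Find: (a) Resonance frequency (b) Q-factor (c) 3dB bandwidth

Step 1 — Resonance condition Im(Z)=0 gives ω₀ = 1/√(LC).
Step 2 — ω₀ = 1/√(0.0231·1.93e-09) = 1.498e+05 rad/s.
Step 3 — f₀ = ω₀/(2π) = 2.384e+04 Hz.
Step 4 — Series Q: Q = ω₀L/R = 1.498e+05·0.0231/871 = 3.972.
Step 5 — 3dB bandwidth: Δω = ω₀/Q = 3.771e+04 rad/s; BW = Δω/(2π) = 6001 Hz.

(a) f₀ = 2.384e+04 Hz  (b) Q = 3.972  (c) BW = 6001 Hz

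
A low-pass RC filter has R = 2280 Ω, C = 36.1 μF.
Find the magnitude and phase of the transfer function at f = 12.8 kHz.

Step 1 — Angular frequency: ω = 2π·1.28e+04 = 8.042e+04 rad/s.
Step 2 — Transfer function: H(jω) = 1/(1 + jωRC).
Step 3 — Denominator: 1 + jωRC = 1 + j·8.042e+04·2280·3.61e-05 = 1 + j6620.
Step 4 — H = 2.282e-08 - j0.0001511.
Step 5 — Magnitude: |H| = 0.0001511 (-76.4 dB); phase: φ = -90.0°.

|H| = 0.0001511 (-76.4 dB), φ = -90.0°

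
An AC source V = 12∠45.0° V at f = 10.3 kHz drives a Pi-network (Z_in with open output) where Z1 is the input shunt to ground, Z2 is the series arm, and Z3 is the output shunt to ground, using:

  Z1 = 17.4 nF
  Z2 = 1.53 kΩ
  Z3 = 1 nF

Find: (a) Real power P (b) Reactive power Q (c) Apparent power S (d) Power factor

Step 1 — Angular frequency: ω = 2π·f = 2π·1.03e+04 = 6.472e+04 rad/s.
Step 2 — Component impedances:
  Z1: Z = 1/(jωC) = -j/(ω·C) = 0 - j888 Ω
  Z2: Z = R = 1530 Ω
  Z3: Z = 1/(jωC) = -j/(ω·C) = 0 - j1.545e+04 Ω
Step 3 — With open output, the series arm Z2 and the output shunt Z3 appear in series to ground: Z2 + Z3 = 1530 - j1.545e+04 Ω.
Step 4 — Parallel with input shunt Z1: Z_in = Z1 || (Z2 + Z3) = 4.48 - j840.2 Ω = 840.2∠-89.7° Ω.
Step 5 — Source phasor: V = 12∠45.0° V = 8.485 + j8.485 V.
Step 6 — Current: I = V / Z = -0.01005 + j0.01015 A = 0.01428∠134.7° A.
Step 7 — Complex power: S = V·I* = 0.0009138 - j0.1714 VA.
Step 8 — Real power: P = Re(S) = 0.0009138 W.
Step 9 — Reactive power: Q = Im(S) = -0.1714 VAR.
Step 10 — Apparent power: |S| = 0.1714 VA.
Step 11 — Power factor: PF = P/|S| = 0.005332 (leading).

(a) P = 0.0009138 W  (b) Q = -0.1714 VAR  (c) S = 0.1714 VA  (d) PF = 0.005332 (leading)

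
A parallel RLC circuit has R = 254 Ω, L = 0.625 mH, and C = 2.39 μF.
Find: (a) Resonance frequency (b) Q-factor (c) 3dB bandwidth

Step 1 — Resonance: ω₀ = 1/√(LC) = 1/√(0.000625·2.39e-06) = 2.587e+04 rad/s.
Step 2 — f₀ = ω₀/(2π) = 4118 Hz.
Step 3 — Parallel Q: Q = R/(ω₀L) = 254/(2.587e+04·0.000625) = 15.71.
Step 4 — Bandwidth: Δω = ω₀/Q = 1647 rad/s; BW = Δω/(2π) = 262.2 Hz.

(a) f₀ = 4118 Hz  (b) Q = 15.71  (c) BW = 262.2 Hz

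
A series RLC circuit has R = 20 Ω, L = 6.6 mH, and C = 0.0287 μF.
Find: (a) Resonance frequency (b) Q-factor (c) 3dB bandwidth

Step 1 — Resonance: ω₀ = 1/√(LC) = 1/√(0.0066·2.87e-08) = 7.266e+04 rad/s.
Step 2 — f₀ = ω₀/(2π) = 1.156e+04 Hz.
Step 3 — Series Q: Q = ω₀L/R = 7.266e+04·0.0066/20 = 23.98.
Step 4 — Bandwidth: Δω = ω₀/Q = 3030 rad/s; BW = Δω/(2π) = 482.3 Hz.

(a) f₀ = 1.156e+04 Hz  (b) Q = 23.98  (c) BW = 482.3 Hz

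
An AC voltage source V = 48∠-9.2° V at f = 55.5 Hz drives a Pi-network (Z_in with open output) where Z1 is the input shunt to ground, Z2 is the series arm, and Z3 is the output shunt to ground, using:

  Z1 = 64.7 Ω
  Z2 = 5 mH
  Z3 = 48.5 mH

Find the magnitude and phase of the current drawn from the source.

Step 1 — Angular frequency: ω = 2π·f = 2π·55.5 = 348.7 rad/s.
Step 2 — Component impedances:
  Z1: Z = R = 64.7 Ω
  Z2: Z = jωL = j·348.7·0.005 = 0 + j1.744 Ω
  Z3: Z = jωL = j·348.7·0.0485 = 0 + j16.91 Ω
Step 3 — With open output, the series arm Z2 and the output shunt Z3 appear in series to ground: Z2 + Z3 = 0 + j18.66 Ω.
Step 4 — Parallel with input shunt Z1: Z_in = Z1 || (Z2 + Z3) = 4.967 + j17.22 Ω = 17.93∠73.9° Ω.
Step 5 — Source phasor: V = 48∠-9.2° V = 47.38 - j7.674 V.
Step 6 — Ohm's law: I = V / Z_total = (47.38 - j7.674) / (4.967 + j17.22) = 0.321 - j2.658 A.
Step 7 — Convert to polar: |I| = 2.678 A, ∠I = -83.1°.

I = 2.678∠-83.1° A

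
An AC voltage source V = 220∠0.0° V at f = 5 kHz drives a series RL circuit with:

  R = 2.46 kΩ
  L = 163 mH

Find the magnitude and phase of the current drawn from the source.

Step 1 — Angular frequency: ω = 2π·f = 2π·5000 = 3.142e+04 rad/s.
Step 2 — Component impedances:
  R: Z = R = 2460 Ω
  L: Z = jωL = j·3.142e+04·0.163 = 0 + j5121 Ω
Step 3 — Series combination: Z_total = R + L = 2460 + j5121 Ω = 5681∠64.3° Ω.
Step 4 — Source phasor: V = 220∠0.0° V = 220 V.
Step 5 — Ohm's law: I = V / Z_total = (220) / (2460 + j5121) = 0.01677 - j0.03491 A.
Step 6 — Convert to polar: |I| = 0.03873 A, ∠I = -64.3°.

I = 0.03873∠-64.3° A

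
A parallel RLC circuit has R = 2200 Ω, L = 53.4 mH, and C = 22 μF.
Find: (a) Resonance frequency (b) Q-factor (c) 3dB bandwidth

Step 1 — Resonance: ω₀ = 1/√(LC) = 1/√(0.0534·2.2e-05) = 922.6 rad/s.
Step 2 — f₀ = ω₀/(2π) = 146.8 Hz.
Step 3 — Parallel Q: Q = R/(ω₀L) = 2200/(922.6·0.0534) = 44.65.
Step 4 — Bandwidth: Δω = ω₀/Q = 20.66 rad/s; BW = Δω/(2π) = 3.288 Hz.

(a) f₀ = 146.8 Hz  (b) Q = 44.65  (c) BW = 3.288 Hz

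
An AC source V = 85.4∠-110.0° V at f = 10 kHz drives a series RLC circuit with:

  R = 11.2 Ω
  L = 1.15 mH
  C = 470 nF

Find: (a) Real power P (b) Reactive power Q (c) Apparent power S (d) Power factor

Step 1 — Angular frequency: ω = 2π·f = 2π·1e+04 = 6.283e+04 rad/s.
Step 2 — Component impedances:
  R: Z = R = 11.2 Ω
  L: Z = jωL = j·6.283e+04·0.00115 = 0 + j72.26 Ω
  C: Z = 1/(jωC) = -j/(ω·C) = 0 - j33.86 Ω
Step 3 — Series combination: Z_total = R + L + C = 11.2 + j38.39 Ω = 39.99∠73.7° Ω.
Step 4 — Source phasor: V = 85.4∠-110.0° V = -29.21 - j80.25 V.
Step 5 — Current: I = V / Z = -2.131 + j0.1392 A = 2.135∠176.3° A.
Step 6 — Complex power: S = V·I* = 51.07 + j175.1 VA.
Step 7 — Real power: P = Re(S) = 51.07 W.
Step 8 — Reactive power: Q = Im(S) = 175.1 VAR.
Step 9 — Apparent power: |S| = 182.4 VA.
Step 10 — Power factor: PF = P/|S| = 0.28 (lagging).

(a) P = 51.07 W  (b) Q = 175.1 VAR  (c) S = 182.4 VA  (d) PF = 0.28 (lagging)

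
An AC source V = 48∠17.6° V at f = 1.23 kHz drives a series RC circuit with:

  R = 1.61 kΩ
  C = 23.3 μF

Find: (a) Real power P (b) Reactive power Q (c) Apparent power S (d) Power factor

Step 1 — Angular frequency: ω = 2π·f = 2π·1230 = 7728 rad/s.
Step 2 — Component impedances:
  R: Z = R = 1610 Ω
  C: Z = 1/(jωC) = -j/(ω·C) = 0 - j5.553 Ω
Step 3 — Series combination: Z_total = R + C = 1610 - j5.553 Ω = 1610∠-0.2° Ω.
Step 4 — Source phasor: V = 48∠17.6° V = 45.75 + j14.51 V.
Step 5 — Current: I = V / Z = 0.02839 + j0.009113 A = 0.02981∠17.8° A.
Step 6 — Complex power: S = V·I* = 1.431 - j0.004936 VA.
Step 7 — Real power: P = Re(S) = 1.431 W.
Step 8 — Reactive power: Q = Im(S) = -0.004936 VAR.
Step 9 — Apparent power: |S| = 1.431 VA.
Step 10 — Power factor: PF = P/|S| = 1 (leading).

(a) P = 1.431 W  (b) Q = -0.004936 VAR  (c) S = 1.431 VA  (d) PF = 1 (leading)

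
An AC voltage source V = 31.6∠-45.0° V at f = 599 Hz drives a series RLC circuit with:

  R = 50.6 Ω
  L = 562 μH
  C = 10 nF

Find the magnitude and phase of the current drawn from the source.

Step 1 — Angular frequency: ω = 2π·f = 2π·599 = 3764 rad/s.
Step 2 — Component impedances:
  R: Z = R = 50.6 Ω
  L: Z = jωL = j·3764·0.000562 = 0 + j2.115 Ω
  C: Z = 1/(jωC) = -j/(ω·C) = 0 - j2.657e+04 Ω
Step 3 — Series combination: Z_total = R + L + C = 50.6 - j2.657e+04 Ω = 2.657e+04∠-89.9° Ω.
Step 4 — Source phasor: V = 31.6∠-45.0° V = 22.34 - j22.34 V.
Step 5 — Ohm's law: I = V / Z_total = (22.34 - j22.34) / (50.6 - j2.657e+04) = 0.0008426 + j0.0008394 A.
Step 6 — Convert to polar: |I| = 0.001189 A, ∠I = 44.9°.

I = 0.001189∠44.9° A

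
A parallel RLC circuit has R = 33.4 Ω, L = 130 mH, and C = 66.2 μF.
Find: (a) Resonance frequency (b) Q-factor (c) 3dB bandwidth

Step 1 — Resonance: ω₀ = 1/√(LC) = 1/√(0.13·6.62e-05) = 340.9 rad/s.
Step 2 — f₀ = ω₀/(2π) = 54.25 Hz.
Step 3 — Parallel Q: Q = R/(ω₀L) = 33.4/(340.9·0.13) = 0.7537.
Step 4 — Bandwidth: Δω = ω₀/Q = 452.3 rad/s; BW = Δω/(2π) = 71.98 Hz.

(a) f₀ = 54.25 Hz  (b) Q = 0.7537  (c) BW = 71.98 Hz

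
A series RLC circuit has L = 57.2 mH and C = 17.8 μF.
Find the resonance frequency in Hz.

Step 1 — Resonance condition Im(Z)=0 gives ω₀ = 1/√(LC).
Step 2 — ω₀ = 1/√(0.0572·1.78e-05) = 991 rad/s.
Step 3 — f₀ = ω₀/(2π) = 157.7 Hz.

f₀ = 157.7 Hz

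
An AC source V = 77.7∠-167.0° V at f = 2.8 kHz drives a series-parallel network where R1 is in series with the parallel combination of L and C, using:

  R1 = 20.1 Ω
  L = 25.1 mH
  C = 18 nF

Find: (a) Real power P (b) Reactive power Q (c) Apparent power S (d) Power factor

Step 1 — Angular frequency: ω = 2π·f = 2π·2800 = 1.759e+04 rad/s.
Step 2 — Component impedances:
  R1: Z = R = 20.1 Ω
  L: Z = jωL = j·1.759e+04·0.0251 = 0 + j441.6 Ω
  C: Z = 1/(jωC) = -j/(ω·C) = 0 - j3158 Ω
Step 3 — Parallel branch: L || C = 1/(1/L + 1/C) = 0 + j513.4 Ω.
Step 4 — Series with R1: Z_total = R1 + (L || C) = 20.1 + j513.4 Ω = 513.8∠87.8° Ω.
Step 5 — Source phasor: V = 77.7∠-167.0° V = -75.71 - j17.48 V.
Step 6 — Current: I = V / Z = -0.03976 + j0.1459 A = 0.1512∠105.2° A.
Step 7 — Complex power: S = V·I* = 0.4597 + j11.74 VA.
Step 8 — Real power: P = Re(S) = 0.4597 W.
Step 9 — Reactive power: Q = Im(S) = 11.74 VAR.
Step 10 — Apparent power: |S| = 11.75 VA.
Step 11 — Power factor: PF = P/|S| = 0.03912 (lagging).

(a) P = 0.4597 W  (b) Q = 11.74 VAR  (c) S = 11.75 VA  (d) PF = 0.03912 (lagging)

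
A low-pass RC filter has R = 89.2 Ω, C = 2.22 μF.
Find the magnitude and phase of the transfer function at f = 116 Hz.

Step 1 — Angular frequency: ω = 2π·116 = 728.8 rad/s.
Step 2 — Transfer function: H(jω) = 1/(1 + jωRC).
Step 3 — Denominator: 1 + jωRC = 1 + j·728.8·89.2·2.22e-06 = 1 + j0.1443.
Step 4 — H = 0.9796 - j0.1414.
Step 5 — Magnitude: |H| = 0.9897 (-0.1 dB); phase: φ = -8.2°.

|H| = 0.9897 (-0.1 dB), φ = -8.2°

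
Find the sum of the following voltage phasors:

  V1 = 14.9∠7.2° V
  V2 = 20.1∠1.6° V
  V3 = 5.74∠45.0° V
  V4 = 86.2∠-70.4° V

Step 1 — Convert each phasor to rectangular form:
  V1 = 14.9·(cos(7.2°) + j·sin(7.2°)) = 14.78 + j1.867 V
  V2 = 20.1·(cos(1.6°) + j·sin(1.6°)) = 20.09 + j0.5612 V
  V3 = 5.74·(cos(45.0°) + j·sin(45.0°)) = 4.059 + j4.059 V
  V4 = 86.2·(cos(-70.4°) + j·sin(-70.4°)) = 28.92 - j81.21 V
Step 2 — Sum components: V_total = 67.85 - j74.72 V.
Step 3 — Convert to polar: |V_total| = 100.9 V, ∠V_total = -47.8°.

V_total = 100.9∠-47.8° V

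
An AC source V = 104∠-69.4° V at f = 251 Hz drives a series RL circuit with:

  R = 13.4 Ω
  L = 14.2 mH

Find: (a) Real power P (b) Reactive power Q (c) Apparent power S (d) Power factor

Step 1 — Angular frequency: ω = 2π·f = 2π·251 = 1577 rad/s.
Step 2 — Component impedances:
  R: Z = R = 13.4 Ω
  L: Z = jωL = j·1577·0.0142 = 0 + j22.39 Ω
Step 3 — Series combination: Z_total = R + L = 13.4 + j22.39 Ω = 26.1∠59.1° Ω.
Step 4 — Source phasor: V = 104∠-69.4° V = 36.59 - j97.35 V.
Step 5 — Current: I = V / Z = -2.481 - j3.119 A = 3.985∠-128.5° A.
Step 6 — Complex power: S = V·I* = 212.8 + j355.6 VA.
Step 7 — Real power: P = Re(S) = 212.8 W.
Step 8 — Reactive power: Q = Im(S) = 355.6 VAR.
Step 9 — Apparent power: |S| = 414.4 VA.
Step 10 — Power factor: PF = P/|S| = 0.5135 (lagging).

(a) P = 212.8 W  (b) Q = 355.6 VAR  (c) S = 414.4 VA  (d) PF = 0.5135 (lagging)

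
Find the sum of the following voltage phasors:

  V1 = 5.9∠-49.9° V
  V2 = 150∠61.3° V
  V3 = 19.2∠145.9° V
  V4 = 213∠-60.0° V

Step 1 — Convert each phasor to rectangular form:
  V1 = 5.9·(cos(-49.9°) + j·sin(-49.9°)) = 3.8 - j4.513 V
  V2 = 150·(cos(61.3°) + j·sin(61.3°)) = 72.03 + j131.6 V
  V3 = 19.2·(cos(145.9°) + j·sin(145.9°)) = -15.9 + j10.76 V
  V4 = 213·(cos(-60.0°) + j·sin(-60.0°)) = 106.5 - j184.5 V
Step 2 — Sum components: V_total = 166.4 - j46.64 V.
Step 3 — Convert to polar: |V_total| = 172.8 V, ∠V_total = -15.7°.

V_total = 172.8∠-15.7° V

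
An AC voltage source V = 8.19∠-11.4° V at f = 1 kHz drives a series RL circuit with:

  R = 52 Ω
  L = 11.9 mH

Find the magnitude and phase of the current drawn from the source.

Step 1 — Angular frequency: ω = 2π·f = 2π·1000 = 6283 rad/s.
Step 2 — Component impedances:
  R: Z = R = 52 Ω
  L: Z = jωL = j·6283·0.0119 = 0 + j74.77 Ω
Step 3 — Series combination: Z_total = R + L = 52 + j74.77 Ω = 91.07∠55.2° Ω.
Step 4 — Source phasor: V = 8.19∠-11.4° V = 8.028 - j1.619 V.
Step 5 — Ohm's law: I = V / Z_total = (8.028 - j1.619) / (52 + j74.77) = 0.03574 - j0.08252 A.
Step 6 — Convert to polar: |I| = 0.08993 A, ∠I = -66.6°.

I = 0.08993∠-66.6° A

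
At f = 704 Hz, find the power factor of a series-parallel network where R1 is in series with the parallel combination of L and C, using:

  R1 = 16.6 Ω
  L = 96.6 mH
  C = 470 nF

Step 1 — Angular frequency: ω = 2π·f = 2π·704 = 4423 rad/s.
Step 2 — Component impedances:
  R1: Z = R = 16.6 Ω
  L: Z = jωL = j·4423·0.0966 = 0 + j427.3 Ω
  C: Z = 1/(jωC) = -j/(ω·C) = 0 - j481 Ω
Step 3 — Parallel branch: L || C = 1/(1/L + 1/C) = 0 + j3827 Ω.
Step 4 — Series with R1: Z_total = R1 + (L || C) = 16.6 + j3827 Ω = 3827∠89.8° Ω.
Step 5 — Power factor: PF = cos(φ) = Re(Z)/|Z| = 16.6/3827 = 0.004338.
Step 6 — Type: Im(Z) = 3827 ⇒ lagging (phase φ = 89.8°).

PF = 0.004338 (lagging, φ = 89.8°)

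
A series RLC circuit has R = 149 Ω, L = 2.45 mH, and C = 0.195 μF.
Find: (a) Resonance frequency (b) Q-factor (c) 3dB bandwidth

Step 1 — Resonance: ω₀ = 1/√(LC) = 1/√(0.00245·1.95e-07) = 4.575e+04 rad/s.
Step 2 — f₀ = ω₀/(2π) = 7281 Hz.
Step 3 — Series Q: Q = ω₀L/R = 4.575e+04·0.00245/149 = 0.7523.
Step 4 — Bandwidth: Δω = ω₀/Q = 6.082e+04 rad/s; BW = Δω/(2π) = 9679 Hz.

(a) f₀ = 7281 Hz  (b) Q = 0.7523  (c) BW = 9679 Hz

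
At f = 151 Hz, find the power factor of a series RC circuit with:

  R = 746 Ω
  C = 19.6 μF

Step 1 — Angular frequency: ω = 2π·f = 2π·151 = 948.8 rad/s.
Step 2 — Component impedances:
  R: Z = R = 746 Ω
  C: Z = 1/(jωC) = -j/(ω·C) = 0 - j53.78 Ω
Step 3 — Series combination: Z_total = R + C = 746 - j53.78 Ω = 747.9∠-4.1° Ω.
Step 4 — Power factor: PF = cos(φ) = Re(Z)/|Z| = 746/747.94 = 0.9974.
Step 5 — Type: Im(Z) = -53.78 ⇒ leading (phase φ = -4.1°).

PF = 0.9974 (leading, φ = -4.1°)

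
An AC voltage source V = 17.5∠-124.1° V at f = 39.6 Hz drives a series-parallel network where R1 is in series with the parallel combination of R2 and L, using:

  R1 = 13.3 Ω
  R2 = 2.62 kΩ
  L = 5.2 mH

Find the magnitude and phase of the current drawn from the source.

Step 1 — Angular frequency: ω = 2π·f = 2π·39.6 = 248.8 rad/s.
Step 2 — Component impedances:
  R1: Z = R = 13.3 Ω
  R2: Z = R = 2620 Ω
  L: Z = jωL = j·248.8·0.0052 = 0 + j1.294 Ω
Step 3 — Parallel branch: R2 || L = 1/(1/R2 + 1/L) = 0.0006389 + j1.294 Ω.
Step 4 — Series with R1: Z_total = R1 + (R2 || L) = 13.3 + j1.294 Ω = 13.36∠5.6° Ω.
Step 5 — Source phasor: V = 17.5∠-124.1° V = -9.811 - j14.49 V.
Step 6 — Ohm's law: I = V / Z_total = (-9.811 - j14.49) / (13.3 + j1.294) = -0.8357 - j1.008 A.
Step 7 — Convert to polar: |I| = 1.31 A, ∠I = -129.7°.

I = 1.31∠-129.7° A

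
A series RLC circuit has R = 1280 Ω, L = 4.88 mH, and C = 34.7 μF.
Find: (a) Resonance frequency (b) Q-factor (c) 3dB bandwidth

Step 1 — Resonance: ω₀ = 1/√(LC) = 1/√(0.00488·3.47e-05) = 2430 rad/s.
Step 2 — f₀ = ω₀/(2π) = 386.8 Hz.
Step 3 — Series Q: Q = ω₀L/R = 2430·0.00488/1280 = 0.009265.
Step 4 — Bandwidth: Δω = ω₀/Q = 2.623e+05 rad/s; BW = Δω/(2π) = 4.175e+04 Hz.

(a) f₀ = 386.8 Hz  (b) Q = 0.009265  (c) BW = 4.175e+04 Hz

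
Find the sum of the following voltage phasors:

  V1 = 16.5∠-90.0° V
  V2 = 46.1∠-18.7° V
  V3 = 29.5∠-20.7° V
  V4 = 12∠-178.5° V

Step 1 — Convert each phasor to rectangular form:
  V1 = 16.5·(cos(-90.0°) + j·sin(-90.0°)) = 0 - j16.5 V
  V2 = 46.1·(cos(-18.7°) + j·sin(-18.7°)) = 43.67 - j14.78 V
  V3 = 29.5·(cos(-20.7°) + j·sin(-20.7°)) = 27.6 - j10.43 V
  V4 = 12·(cos(-178.5°) + j·sin(-178.5°)) = -12 - j0.3141 V
Step 2 — Sum components: V_total = 59.27 - j42.02 V.
Step 3 — Convert to polar: |V_total| = 72.65 V, ∠V_total = -35.3°.

V_total = 72.65∠-35.3° V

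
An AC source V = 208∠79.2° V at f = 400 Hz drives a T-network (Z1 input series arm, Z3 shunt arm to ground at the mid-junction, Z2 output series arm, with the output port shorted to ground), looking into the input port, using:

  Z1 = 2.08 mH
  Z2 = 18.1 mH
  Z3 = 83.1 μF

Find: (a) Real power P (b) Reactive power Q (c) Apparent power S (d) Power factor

Step 1 — Angular frequency: ω = 2π·f = 2π·400 = 2513 rad/s.
Step 2 — Component impedances:
  Z1: Z = jωL = j·2513·0.00208 = 0 + j5.228 Ω
  Z2: Z = jωL = j·2513·0.0181 = 0 + j45.49 Ω
  Z3: Z = 1/(jωC) = -j/(ω·C) = 0 - j4.788 Ω
Step 3 — With the output port shorted to ground, the output series arm Z2 runs from the junction to ground; the shunt arm Z3 also runs from the junction to ground. They appear in parallel: Z3 || Z2 = 0 - j5.351 Ω.
Step 4 — Series with input arm Z1: Z_in = Z1 + (Z3 || Z2) = 0 - j0.1237 Ω = 0.1237∠-90.0° Ω.
Step 5 — Source phasor: V = 208∠79.2° V = 38.98 + j204.3 V.
Step 6 — Current: I = V / Z = -1652 + j315.1 A = 1682∠169.2° A.
Step 7 — Complex power: S = V·I* = 0 - j3.498e+05 VA.
Step 8 — Real power: P = Re(S) = 0 W.
Step 9 — Reactive power: Q = Im(S) = -3.498e+05 VAR.
Step 10 — Apparent power: |S| = 3.498e+05 VA.
Step 11 — Power factor: PF = P/|S| = 0 (leading).

(a) P = 0 W  (b) Q = -3.498e+05 VAR  (c) S = 3.498e+05 VA  (d) PF = 0 (leading)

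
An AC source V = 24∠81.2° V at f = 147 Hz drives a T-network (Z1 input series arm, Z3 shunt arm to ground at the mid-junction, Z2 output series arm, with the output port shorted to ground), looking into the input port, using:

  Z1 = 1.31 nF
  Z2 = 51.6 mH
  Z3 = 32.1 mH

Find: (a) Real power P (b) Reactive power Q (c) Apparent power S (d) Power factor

Step 1 — Angular frequency: ω = 2π·f = 2π·147 = 923.6 rad/s.
Step 2 — Component impedances:
  Z1: Z = 1/(jωC) = -j/(ω·C) = 0 - j8.265e+05 Ω
  Z2: Z = jωL = j·923.6·0.0516 = 0 + j47.66 Ω
  Z3: Z = jωL = j·923.6·0.0321 = 0 + j29.65 Ω
Step 3 — With the output port shorted to ground, the output series arm Z2 runs from the junction to ground; the shunt arm Z3 also runs from the junction to ground. They appear in parallel: Z3 || Z2 = 0 + j18.28 Ω.
Step 4 — Series with input arm Z1: Z_in = Z1 + (Z3 || Z2) = 0 - j8.265e+05 Ω = 8.265e+05∠-90.0° Ω.
Step 5 — Source phasor: V = 24∠81.2° V = 3.672 + j23.72 V.
Step 6 — Current: I = V / Z = -2.87e-05 + j4.443e-06 A = 2.904e-05∠171.2° A.
Step 7 — Complex power: S = V·I* = 0 - j0.0006969 VA.
Step 8 — Real power: P = Re(S) = 0 W.
Step 9 — Reactive power: Q = Im(S) = -0.0006969 VAR.
Step 10 — Apparent power: |S| = 0.0006969 VA.
Step 11 — Power factor: PF = P/|S| = 0 (leading).

(a) P = 0 W  (b) Q = -0.0006969 VAR  (c) S = 0.0006969 VA  (d) PF = 0 (leading)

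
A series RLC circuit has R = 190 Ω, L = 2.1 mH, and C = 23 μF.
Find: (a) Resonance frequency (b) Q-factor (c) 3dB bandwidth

Step 1 — Resonance condition Im(Z)=0 gives ω₀ = 1/√(LC).
Step 2 — ω₀ = 1/√(0.0021·2.3e-05) = 4550 rad/s.
Step 3 — f₀ = ω₀/(2π) = 724.2 Hz.
Step 4 — Series Q: Q = ω₀L/R = 4550·0.0021/190 = 0.05029.
Step 5 — 3dB bandwidth: Δω = ω₀/Q = 9.048e+04 rad/s; BW = Δω/(2π) = 1.44e+04 Hz.

(a) f₀ = 724.2 Hz  (b) Q = 0.05029  (c) BW = 1.44e+04 Hz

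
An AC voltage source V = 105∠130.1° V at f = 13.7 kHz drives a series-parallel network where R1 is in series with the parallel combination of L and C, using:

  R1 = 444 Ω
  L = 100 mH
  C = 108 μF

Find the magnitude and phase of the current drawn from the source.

Step 1 — Angular frequency: ω = 2π·f = 2π·1.37e+04 = 8.608e+04 rad/s.
Step 2 — Component impedances:
  R1: Z = R = 444 Ω
  L: Z = jωL = j·8.608e+04·0.1 = 0 + j8608 Ω
  C: Z = 1/(jωC) = -j/(ω·C) = 0 - j0.1076 Ω
Step 3 — Parallel branch: L || C = 1/(1/L + 1/C) = 0 - j0.1076 Ω.
Step 4 — Series with R1: Z_total = R1 + (L || C) = 444 - j0.1076 Ω = 444∠-0.0° Ω.
Step 5 — Source phasor: V = 105∠130.1° V = -67.63 + j80.32 V.
Step 6 — Ohm's law: I = V / Z_total = (-67.63 + j80.32) / (444 - j0.1076) = -0.1524 + j0.1809 A.
Step 7 — Convert to polar: |I| = 0.2365 A, ∠I = 130.1°.

I = 0.2365∠130.1° A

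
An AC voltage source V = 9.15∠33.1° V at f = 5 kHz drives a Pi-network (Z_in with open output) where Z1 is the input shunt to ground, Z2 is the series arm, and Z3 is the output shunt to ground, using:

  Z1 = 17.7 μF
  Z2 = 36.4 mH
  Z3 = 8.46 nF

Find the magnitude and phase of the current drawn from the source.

Step 1 — Angular frequency: ω = 2π·f = 2π·5000 = 3.142e+04 rad/s.
Step 2 — Component impedances:
  Z1: Z = 1/(jωC) = -j/(ω·C) = 0 - j1.798 Ω
  Z2: Z = jωL = j·3.142e+04·0.0364 = 0 + j1144 Ω
  Z3: Z = 1/(jωC) = -j/(ω·C) = 0 - j3763 Ω
Step 3 — With open output, the series arm Z2 and the output shunt Z3 appear in series to ground: Z2 + Z3 = 0 - j2619 Ω.
Step 4 — Parallel with input shunt Z1: Z_in = Z1 || (Z2 + Z3) = 0 - j1.797 Ω = 1.797∠-90.0° Ω.
Step 5 — Source phasor: V = 9.15∠33.1° V = 7.665 + j4.997 V.
Step 6 — Ohm's law: I = V / Z_total = (7.665 + j4.997) / (0 - j1.797) = -2.78 + j4.265 A.
Step 7 — Convert to polar: |I| = 5.091 A, ∠I = 123.1°.

I = 5.091∠123.1° A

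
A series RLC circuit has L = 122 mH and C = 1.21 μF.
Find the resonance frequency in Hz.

Step 1 — Resonance condition Im(Z)=0 gives ω₀ = 1/√(LC).
Step 2 — ω₀ = 1/√(0.122·1.21e-06) = 2603 rad/s.
Step 3 — f₀ = ω₀/(2π) = 414.2 Hz.

f₀ = 414.2 Hz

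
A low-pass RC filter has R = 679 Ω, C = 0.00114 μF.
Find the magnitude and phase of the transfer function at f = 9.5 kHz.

Step 1 — Angular frequency: ω = 2π·9500 = 5.969e+04 rad/s.
Step 2 — Transfer function: H(jω) = 1/(1 + jωRC).
Step 3 — Denominator: 1 + jωRC = 1 + j·5.969e+04·679·1.14e-09 = 1 + j0.0462.
Step 4 — H = 0.9979 - j0.04611.
Step 5 — Magnitude: |H| = 0.9989 (-0.0 dB); phase: φ = -2.6°.

|H| = 0.9989 (-0.0 dB), φ = -2.6°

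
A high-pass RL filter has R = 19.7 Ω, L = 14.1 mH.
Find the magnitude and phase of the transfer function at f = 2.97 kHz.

Step 1 — Angular frequency: ω = 2π·2970 = 1.866e+04 rad/s.
Step 2 — Transfer function: H(jω) = jωL/(R + jωL).
Step 3 — Numerator jωL = j·263.1; denominator R + jωL = 19.7 + j263.1.
Step 4 — H = 0.9944 + j0.07445.
Step 5 — Magnitude: |H| = 0.9972 (-0.0 dB); phase: φ = 4.3°.

|H| = 0.9972 (-0.0 dB), φ = 4.3°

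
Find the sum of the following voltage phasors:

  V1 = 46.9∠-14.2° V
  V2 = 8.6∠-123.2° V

Step 1 — Convert each phasor to rectangular form:
  V1 = 46.9·(cos(-14.2°) + j·sin(-14.2°)) = 45.47 - j11.5 V
  V2 = 8.6·(cos(-123.2°) + j·sin(-123.2°)) = -4.709 - j7.196 V
Step 2 — Sum components: V_total = 40.76 - j18.7 V.
Step 3 — Convert to polar: |V_total| = 44.84 V, ∠V_total = -24.6°.

V_total = 44.84∠-24.6° V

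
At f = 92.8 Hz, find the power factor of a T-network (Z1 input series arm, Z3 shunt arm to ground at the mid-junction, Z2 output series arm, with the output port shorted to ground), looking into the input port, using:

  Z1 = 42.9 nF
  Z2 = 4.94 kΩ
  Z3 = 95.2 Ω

Step 1 — Angular frequency: ω = 2π·f = 2π·92.8 = 583.1 rad/s.
Step 2 — Component impedances:
  Z1: Z = 1/(jωC) = -j/(ω·C) = 0 - j3.998e+04 Ω
  Z2: Z = R = 4940 Ω
  Z3: Z = R = 95.2 Ω
Step 3 — With the output port shorted to ground, the output series arm Z2 runs from the junction to ground; the shunt arm Z3 also runs from the junction to ground. They appear in parallel: Z3 || Z2 = 93.4 Ω.
Step 4 — Series with input arm Z1: Z_in = Z1 + (Z3 || Z2) = 93.4 - j3.998e+04 Ω = 3.998e+04∠-89.9° Ω.
Step 5 — Power factor: PF = cos(φ) = Re(Z)/|Z| = 93.4/3.998e+04 = 0.002336.
Step 6 — Type: Im(Z) = -3.998e+04 ⇒ leading (phase φ = -89.9°).

PF = 0.002336 (leading, φ = -89.9°)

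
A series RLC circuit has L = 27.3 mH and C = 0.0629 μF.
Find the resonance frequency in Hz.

Step 1 — Resonance condition Im(Z)=0 gives ω₀ = 1/√(LC).
Step 2 — ω₀ = 1/√(0.0273·6.29e-08) = 2.413e+04 rad/s.
Step 3 — f₀ = ω₀/(2π) = 3841 Hz.

f₀ = 3841 Hz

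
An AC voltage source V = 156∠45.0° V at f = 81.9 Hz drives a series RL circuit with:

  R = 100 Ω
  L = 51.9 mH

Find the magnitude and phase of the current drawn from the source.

Step 1 — Angular frequency: ω = 2π·f = 2π·81.9 = 514.6 rad/s.
Step 2 — Component impedances:
  R: Z = R = 100 Ω
  L: Z = jωL = j·514.6·0.0519 = 0 + j26.71 Ω
Step 3 — Series combination: Z_total = R + L = 100 + j26.71 Ω = 103.5∠15.0° Ω.
Step 4 — Source phasor: V = 156∠45.0° V = 110.3 + j110.3 V.
Step 5 — Ohm's law: I = V / Z_total = (110.3 + j110.3) / (100 + j26.71) = 1.305 + j0.7547 A.
Step 6 — Convert to polar: |I| = 1.507 A, ∠I = 30.0°.

I = 1.507∠30.0° A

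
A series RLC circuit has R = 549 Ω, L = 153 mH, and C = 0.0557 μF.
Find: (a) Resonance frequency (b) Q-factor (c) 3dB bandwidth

Step 1 — Resonance: ω₀ = 1/√(LC) = 1/√(0.153·5.57e-08) = 1.083e+04 rad/s.
Step 2 — f₀ = ω₀/(2π) = 1724 Hz.
Step 3 — Series Q: Q = ω₀L/R = 1.083e+04·0.153/549 = 3.019.
Step 4 — Bandwidth: Δω = ω₀/Q = 3588 rad/s; BW = Δω/(2π) = 571.1 Hz.

(a) f₀ = 1724 Hz  (b) Q = 3.019  (c) BW = 571.1 Hz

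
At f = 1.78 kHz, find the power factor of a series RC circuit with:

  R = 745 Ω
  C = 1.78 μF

Step 1 — Angular frequency: ω = 2π·f = 2π·1780 = 1.118e+04 rad/s.
Step 2 — Component impedances:
  R: Z = R = 745 Ω
  C: Z = 1/(jωC) = -j/(ω·C) = 0 - j50.23 Ω
Step 3 — Series combination: Z_total = R + C = 745 - j50.23 Ω = 746.7∠-3.9° Ω.
Step 4 — Power factor: PF = cos(φ) = Re(Z)/|Z| = 745/746.7 = 0.9977.
Step 5 — Type: Im(Z) = -50.23 ⇒ leading (phase φ = -3.9°).

PF = 0.9977 (leading, φ = -3.9°)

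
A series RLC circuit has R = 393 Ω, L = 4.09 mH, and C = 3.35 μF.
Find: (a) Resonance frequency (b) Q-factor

Step 1 — Resonance condition Im(Z)=0 gives ω₀ = 1/√(LC).
Step 2 — ω₀ = 1/√(0.00409·3.35e-06) = 8543 rad/s.
Step 3 — f₀ = ω₀/(2π) = 1360 Hz.
Step 4 — Series Q: Q = ω₀L/R = 8543·0.00409/393 = 0.08891.

(a) f₀ = 1360 Hz  (b) Q = 0.08891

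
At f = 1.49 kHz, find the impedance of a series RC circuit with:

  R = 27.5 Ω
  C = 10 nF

Step 1 — Angular frequency: ω = 2π·f = 2π·1490 = 9362 rad/s.
Step 2 — Component impedances:
  R: Z = R = 27.5 Ω
  C: Z = 1/(jωC) = -j/(ω·C) = 0 - j1.068e+04 Ω
Step 3 — Series combination: Z_total = R + C = 27.5 - j1.068e+04 Ω = 1.068e+04∠-89.9° Ω.

Z = 27.5 - j1.068e+04 Ω = 1.068e+04∠-89.9° Ω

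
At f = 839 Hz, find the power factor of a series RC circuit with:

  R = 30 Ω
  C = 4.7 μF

Step 1 — Angular frequency: ω = 2π·f = 2π·839 = 5272 rad/s.
Step 2 — Component impedances:
  R: Z = R = 30 Ω
  C: Z = 1/(jωC) = -j/(ω·C) = 0 - j40.36 Ω
Step 3 — Series combination: Z_total = R + C = 30 - j40.36 Ω = 50.29∠-53.4° Ω.
Step 4 — Power factor: PF = cos(φ) = Re(Z)/|Z| = 30/50.289 = 0.5966.
Step 5 — Type: Im(Z) = -40.36 ⇒ leading (phase φ = -53.4°).

PF = 0.5966 (leading, φ = -53.4°)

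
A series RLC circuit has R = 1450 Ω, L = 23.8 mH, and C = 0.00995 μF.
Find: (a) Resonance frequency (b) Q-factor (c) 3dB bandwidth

Step 1 — Resonance: ω₀ = 1/√(LC) = 1/√(0.0238·9.95e-09) = 6.498e+04 rad/s.
Step 2 — f₀ = ω₀/(2π) = 1.034e+04 Hz.
Step 3 — Series Q: Q = ω₀L/R = 6.498e+04·0.0238/1450 = 1.067.
Step 4 — Bandwidth: Δω = ω₀/Q = 6.092e+04 rad/s; BW = Δω/(2π) = 9696 Hz.

(a) f₀ = 1.034e+04 Hz  (b) Q = 1.067  (c) BW = 9696 Hz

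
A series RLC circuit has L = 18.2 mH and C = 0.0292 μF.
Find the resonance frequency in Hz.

Step 1 — Resonance condition Im(Z)=0 gives ω₀ = 1/√(LC).
Step 2 — ω₀ = 1/√(0.0182·2.92e-08) = 4.338e+04 rad/s.
Step 3 — f₀ = ω₀/(2π) = 6904 Hz.

f₀ = 6904 Hz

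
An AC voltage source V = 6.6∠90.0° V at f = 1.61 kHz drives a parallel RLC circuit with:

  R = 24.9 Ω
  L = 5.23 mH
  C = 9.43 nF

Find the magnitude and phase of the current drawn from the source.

Step 1 — Angular frequency: ω = 2π·f = 2π·1610 = 1.012e+04 rad/s.
Step 2 — Component impedances:
  R: Z = R = 24.9 Ω
  L: Z = jωL = j·1.012e+04·0.00523 = 0 + j52.91 Ω
  C: Z = 1/(jωC) = -j/(ω·C) = 0 - j1.048e+04 Ω
Step 3 — Parallel combination: 1/Z_total = 1/R + 1/L + 1/C; Z_total = 20.42 + j9.563 Ω = 22.55∠25.1° Ω.
Step 4 — Source phasor: V = 6.6∠90.0° V = 0 + j6.6 V.
Step 5 — Ohm's law: I = V / Z_total = (0 + j6.6) / (20.42 + j9.563) = 0.1241 + j0.2651 A.
Step 6 — Convert to polar: |I| = 0.2927 A, ∠I = 64.9°.

I = 0.2927∠64.9° A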